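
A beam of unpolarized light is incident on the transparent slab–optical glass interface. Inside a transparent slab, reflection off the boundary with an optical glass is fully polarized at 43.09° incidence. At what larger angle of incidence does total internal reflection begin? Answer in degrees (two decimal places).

θ_c ≈ 69.30°

tan θ_B = n₂/n₁ = tan 43.09° = 0.9355.
Total internal reflection: sin θ_c = n₂/n₁ = 0.9355.
θ_c = arcsin(0.9355) = 69.30°.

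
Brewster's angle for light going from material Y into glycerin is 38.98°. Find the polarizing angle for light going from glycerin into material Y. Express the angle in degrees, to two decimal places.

Reversing the direction swaps n₁ and n₂, so tan θ_B' = 1/tan θ_B and θ_B' = 90° − θ_B.
Hence θ_B' = 90° − 38.98° = 51.02°.

θ_B' ≈ 51.02°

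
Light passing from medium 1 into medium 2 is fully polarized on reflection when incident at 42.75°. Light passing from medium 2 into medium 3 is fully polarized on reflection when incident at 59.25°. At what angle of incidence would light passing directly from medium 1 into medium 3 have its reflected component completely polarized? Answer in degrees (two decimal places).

θ_B ≈ 57.23°

Each Brewster angle gives a ratio: n₂/n₁ = tan 42.75° = 0.9244, n₃/n₂ = tan 59.25° = 1.6808.
n₃/n₁ = 1.5538. Then tan θ_B(1→3) = n₃/n₁, so θ_B(1→3) = arctan(1.5538) = 57.23°.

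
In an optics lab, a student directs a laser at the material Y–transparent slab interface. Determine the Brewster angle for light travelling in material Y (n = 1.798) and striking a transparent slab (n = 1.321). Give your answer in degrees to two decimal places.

The reflected p-component vanishes when tan θ_B = n₂/n₁.
Here n₂/n₁ = 1.321/1.798 = 0.7347, and Brewster's law gives tan θ_B = n₂/n₁.
So θ_B = arctan 0.7347 = 36.30°.

θ_B ≈ 36.30°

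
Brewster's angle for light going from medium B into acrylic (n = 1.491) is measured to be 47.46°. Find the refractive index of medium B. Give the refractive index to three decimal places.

n ≈ 1.368

Full polarization of the reflected beam means tan θ_B = n₂/n₁, where n₁ is the incident medium (medium B).
n₁ = n₂ / tan θ_B = 1.491 / tan 47.46° = 1.368.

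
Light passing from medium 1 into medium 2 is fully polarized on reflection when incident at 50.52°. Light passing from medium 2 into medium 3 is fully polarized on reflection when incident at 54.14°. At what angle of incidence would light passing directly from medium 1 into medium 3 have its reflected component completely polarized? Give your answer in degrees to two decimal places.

tan θ_B(1→2) = n₂/n₁ = tan 50.52° = 1.2140.
tan θ_B(2→3) = n₃/n₂ = tan 54.14° = 1.3835.
So n₃/n₁ = (n₂/n₁)(n₃/n₂) = 1.2140 × 1.3835 = 1.6795.
θ_B(1→3) = arctan(1.6795) = 59.23°.

θ_B ≈ 59.23°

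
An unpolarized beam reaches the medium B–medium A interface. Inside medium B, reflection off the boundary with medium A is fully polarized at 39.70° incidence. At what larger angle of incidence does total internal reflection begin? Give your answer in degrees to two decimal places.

n₂/n₁ = tan 39.70° = 0.8302; the critical angle satisfies sin θ_c = n₂/n₁.
θ_c = arcsin(0.8302) = 56.12°.

θ_c ≈ 56.12°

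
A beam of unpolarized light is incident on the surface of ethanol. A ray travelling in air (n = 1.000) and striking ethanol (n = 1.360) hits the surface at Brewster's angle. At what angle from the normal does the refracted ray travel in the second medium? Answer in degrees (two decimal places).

First find Brewster's angle: tan θ_B = 1.360/1.000 = 1.3600, giving θ_B = 53.67°.
At Brewster's angle the reflected and refracted rays are perpendicular, so θ_t = 90° − θ_B = 90° − 53.67° = 36.33°.

θ_t ≈ 36.33°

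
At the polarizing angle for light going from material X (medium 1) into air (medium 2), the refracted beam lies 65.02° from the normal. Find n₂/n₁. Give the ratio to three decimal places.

n₂/n₁ ≈ 0.466

θ_B + θ_t = 90°, so θ_B = 90° − 65.02° = 24.98°.
Then n₂/n₁ = tan θ_B = tan 24.98° = 0.466.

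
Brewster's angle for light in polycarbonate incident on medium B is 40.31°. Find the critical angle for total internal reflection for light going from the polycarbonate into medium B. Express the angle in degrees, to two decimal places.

θ_c ≈ 58.03°

From Brewster, n₂/n₁ = tan θ_B = tan 40.31° = 0.8484.
Then sin θ_c = n₂/n₁ = 0.8484, so θ_c = arcsin 0.8484 = 58.03°.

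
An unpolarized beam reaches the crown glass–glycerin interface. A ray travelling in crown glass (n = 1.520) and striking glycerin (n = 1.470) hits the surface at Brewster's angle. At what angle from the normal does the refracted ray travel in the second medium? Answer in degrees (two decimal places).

θ_t ≈ 45.96°

θ_B = arctan(n₂/n₁) = arctan(1.470/1.520) = 44.04°.
The refracted ray is perpendicular to the reflected ray, so θ_t = 90° − θ_B = 45.96°.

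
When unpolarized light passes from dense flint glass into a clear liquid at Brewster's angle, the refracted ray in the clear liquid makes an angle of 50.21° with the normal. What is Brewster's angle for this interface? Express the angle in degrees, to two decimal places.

θ_B ≈ 39.79°

At Brewster's angle the reflected and refracted rays are perpendicular, so θ_B + θ_t = 90°.
θ_B = 90° − 50.21° = 39.79°.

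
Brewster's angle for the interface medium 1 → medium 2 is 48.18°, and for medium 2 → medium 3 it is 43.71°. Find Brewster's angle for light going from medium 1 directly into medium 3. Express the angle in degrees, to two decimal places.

θ_B ≈ 46.89°

tan θ_B(1→2) = n₂/n₁ = tan 48.18° = 1.1177.
tan θ_B(2→3) = n₃/n₂ = tan 43.71° = 0.9560.
So n₃/n₁ = (n₂/n₁)(n₃/n₂) = 1.1177 × 0.9560 = 1.0684.
θ_B(1→3) = arctan(1.0684) = 46.89°.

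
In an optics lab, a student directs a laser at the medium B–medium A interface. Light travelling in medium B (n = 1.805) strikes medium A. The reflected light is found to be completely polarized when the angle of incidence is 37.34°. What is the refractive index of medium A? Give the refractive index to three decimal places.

n ≈ 1.377

Brewster's law: tan θ_B = n₂/n₁ (light incident in medium B, refracted into medium A).
n₂ = n₁ tan θ_B = 1.805 × tan 37.34° = 1.377.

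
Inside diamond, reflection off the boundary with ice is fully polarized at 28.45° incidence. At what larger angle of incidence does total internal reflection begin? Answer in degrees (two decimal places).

n₂/n₁ = tan 28.45° = 0.5418; the critical angle satisfies sin θ_c = n₂/n₁.
θ_c = arcsin(0.5418) = 32.81°.

θ_c ≈ 32.81°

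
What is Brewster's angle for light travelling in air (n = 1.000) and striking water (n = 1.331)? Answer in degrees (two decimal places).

θ_B ≈ 53.08°

Here n₂/n₁ = 1.331/1.000 = 1.3310, and Brewster's law gives tan θ_B = n₂/n₁. Taking the arctangent, θ_B = 53.08°.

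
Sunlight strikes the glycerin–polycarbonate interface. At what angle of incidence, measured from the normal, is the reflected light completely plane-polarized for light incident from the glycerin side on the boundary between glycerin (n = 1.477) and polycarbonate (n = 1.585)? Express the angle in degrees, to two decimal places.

Here n₂/n₁ = 1.585/1.477 = 1.0731, and Brewster's law gives tan θ_B = n₂/n₁.
So θ_B = arctan 1.0731 = 47.02°.

θ_B ≈ 47.02°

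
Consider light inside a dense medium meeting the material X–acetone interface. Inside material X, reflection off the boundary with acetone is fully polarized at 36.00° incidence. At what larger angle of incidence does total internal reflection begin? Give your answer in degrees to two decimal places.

θ_c ≈ 46.60°

n₂/n₁ = tan 36.00° = 0.7265; the critical angle satisfies sin θ_c = n₂/n₁.
θ_c = arcsin(0.7265) = 46.60°.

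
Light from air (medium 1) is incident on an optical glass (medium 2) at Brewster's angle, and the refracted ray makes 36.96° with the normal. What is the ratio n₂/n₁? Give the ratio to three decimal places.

At Brewster incidence θ_B = 90° − θ_t = 90° − 36.96° = 53.04°.
Then n₂/n₁ = tan θ_B = tan 53.04° = 1.329.

n₂/n₁ ≈ 1.329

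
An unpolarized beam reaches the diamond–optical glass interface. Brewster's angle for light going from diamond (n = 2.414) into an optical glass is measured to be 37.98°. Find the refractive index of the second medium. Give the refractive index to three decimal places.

At Brewster's angle, tan θ_B = n₂/n₁ with n₁ on the incident side (diamond) and n₂ on the transmitted side (an optical glass).
n₂ = n₁ tan θ_B = 2.414 × tan 37.98° = 1.885.

n ≈ 1.885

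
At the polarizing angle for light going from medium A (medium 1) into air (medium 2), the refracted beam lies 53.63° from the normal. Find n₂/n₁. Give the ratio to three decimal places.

At Brewster incidence θ_B = 90° − θ_t = 90° − 53.63° = 36.37°.
tan θ_B = n₂/n₁, so n₂/n₁ = tan 36.37° = 0.736.

n₂/n₁ ≈ 0.736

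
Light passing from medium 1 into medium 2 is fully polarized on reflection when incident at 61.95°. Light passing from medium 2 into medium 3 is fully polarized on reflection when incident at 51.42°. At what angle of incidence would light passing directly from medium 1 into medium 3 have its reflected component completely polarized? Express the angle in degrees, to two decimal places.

θ_B ≈ 66.97°

n₂/n₁ = tan 61.95° = 1.8768 and n₃/n₂ = tan 51.42° = 1.2536.
n₃/n₁ = 2.3527. Then tan θ_B(1→3) = n₃/n₁, so θ_B(1→3) = arctan(2.3527) = 66.97°.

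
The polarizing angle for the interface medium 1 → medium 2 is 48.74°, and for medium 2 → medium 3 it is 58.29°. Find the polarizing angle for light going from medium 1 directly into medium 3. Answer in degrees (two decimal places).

θ_B ≈ 61.54°

tan θ_B(1→2) = n₂/n₁ = tan 48.74° = 1.1399.
tan θ_B(2→3) = n₃/n₂ = tan 58.29° = 1.6185.
Multiplying, n₃/n₁ = 1.1399 × 1.6185 = 1.8449, and θ_B(1→3) = arctan 1.8449 = 61.54°.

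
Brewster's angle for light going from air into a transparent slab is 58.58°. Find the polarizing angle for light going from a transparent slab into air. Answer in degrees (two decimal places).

θ_B' ≈ 31.42°

tan θ_B' = n₁/n₂ = 1/tan θ_B, so θ_B' = 90° − θ_B.
θ_B' = 90° − 58.58° = 31.42°.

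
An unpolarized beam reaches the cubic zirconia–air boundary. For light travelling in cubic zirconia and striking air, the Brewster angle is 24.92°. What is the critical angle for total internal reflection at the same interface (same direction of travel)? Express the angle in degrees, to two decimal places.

θ_c ≈ 27.68°

tan θ_B = n₂/n₁ = tan 24.92° = 0.4646.
Total internal reflection: sin θ_c = n₂/n₁ = 0.4646.
θ_c = arcsin(0.4646) = 27.68°.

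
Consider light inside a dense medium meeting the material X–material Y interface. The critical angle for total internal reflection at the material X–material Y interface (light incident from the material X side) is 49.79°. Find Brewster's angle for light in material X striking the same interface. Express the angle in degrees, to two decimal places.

θ_B ≈ 37.37°

At the critical angle sin θ_c = n₂/n₁, giving n₂/n₁ = sin 49.79° = 0.7637.
Then tan θ_B = n₂/n₁ = 0.7637, so θ_B = arctan 0.7637 = 37.37°.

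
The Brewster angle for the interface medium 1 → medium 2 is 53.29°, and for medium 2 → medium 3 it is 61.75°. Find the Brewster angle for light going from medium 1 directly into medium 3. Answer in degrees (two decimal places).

Each Brewster angle gives a ratio: n₂/n₁ = tan 53.29° = 1.3411, n₃/n₂ = tan 61.75° = 1.8611.
So n₃/n₁ = (n₂/n₁)(n₃/n₂) = 1.3411 × 1.8611 = 2.4959.
θ_B(1→3) = arctan(2.4959) = 68.17°.

θ_B ≈ 68.17°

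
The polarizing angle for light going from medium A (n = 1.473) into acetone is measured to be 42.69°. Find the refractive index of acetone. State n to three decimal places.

Full polarization of the reflected beam means tan θ_B = n₂/n₁, where n₁ is the incident medium (medium A).
n₂ = n₁ tan θ_B = 1.473 × tan 42.69° = 1.359.

n ≈ 1.359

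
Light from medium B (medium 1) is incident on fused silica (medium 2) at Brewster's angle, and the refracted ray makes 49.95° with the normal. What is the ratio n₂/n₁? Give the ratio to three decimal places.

At Brewster incidence θ_B = 90° − θ_t = 90° − 49.95° = 40.05°.
Then n₂/n₁ = tan θ_B = tan 40.05° = 0.841.

n₂/n₁ ≈ 0.841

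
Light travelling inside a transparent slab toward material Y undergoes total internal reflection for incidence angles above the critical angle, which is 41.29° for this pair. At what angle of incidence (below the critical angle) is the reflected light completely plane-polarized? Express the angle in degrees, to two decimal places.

θ_B ≈ 33.42°

At the critical angle sin θ_c = n₂/n₁, giving n₂/n₁ = sin 41.29° = 0.6599.
Then tan θ_B = n₂/n₁ = 0.6599, so θ_B = arctan 0.6599 = 33.42°.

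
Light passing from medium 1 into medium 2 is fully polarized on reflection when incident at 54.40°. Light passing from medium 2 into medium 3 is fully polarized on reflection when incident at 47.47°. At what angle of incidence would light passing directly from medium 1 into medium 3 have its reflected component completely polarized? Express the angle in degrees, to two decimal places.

θ_B ≈ 56.71°

tan θ_B(1→2) = n₂/n₁ = tan 54.40° = 1.3968.
tan θ_B(2→3) = n₃/n₂ = tan 47.47° = 1.0902.
n₃/n₁ = 1.5227. Then tan θ_B(1→3) = n₃/n₁, so θ_B(1→3) = arctan(1.5227) = 56.71°.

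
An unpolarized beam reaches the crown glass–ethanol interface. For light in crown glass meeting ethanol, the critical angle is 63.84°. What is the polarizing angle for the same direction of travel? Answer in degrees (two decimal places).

n₂/n₁ = sin θ_c = sin 63.84° = 0.8976.
tan θ_B equals the same ratio, so θ_B = arctan(0.8976) = 41.91°.

θ_B ≈ 41.91°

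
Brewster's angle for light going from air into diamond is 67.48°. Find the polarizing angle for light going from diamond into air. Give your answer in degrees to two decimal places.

θ_B' ≈ 22.52°

tan θ_B' = n₁/n₂ = 1/tan θ_B, so θ_B' = 90° − θ_B.
θ_B' = 90° − 67.48° = 22.52°.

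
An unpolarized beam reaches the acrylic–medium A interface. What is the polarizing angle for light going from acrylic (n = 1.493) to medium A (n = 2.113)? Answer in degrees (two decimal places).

Brewster's condition: tan θ_B = n₂/n₁ = 2.113/1.493 = 1.4153. Taking the arctangent, θ_B = 54.76°.

θ_B ≈ 54.76°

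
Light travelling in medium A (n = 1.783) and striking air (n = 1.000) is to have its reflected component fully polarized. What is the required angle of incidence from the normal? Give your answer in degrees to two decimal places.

θ_B ≈ 29.29°

tan θ_B = n₂/n₁ = 1.000/1.783 = 0.5609.
θ_B = arctan(0.5609) = 29.29°.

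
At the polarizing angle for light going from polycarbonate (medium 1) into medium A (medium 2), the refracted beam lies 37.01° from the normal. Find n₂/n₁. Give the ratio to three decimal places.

θ_B + θ_t = 90°, so θ_B = 90° − 37.01° = 52.99°.
tan θ_B = n₂/n₁, so n₂/n₁ = tan 52.99° = 1.327.

n₂/n₁ ≈ 1.327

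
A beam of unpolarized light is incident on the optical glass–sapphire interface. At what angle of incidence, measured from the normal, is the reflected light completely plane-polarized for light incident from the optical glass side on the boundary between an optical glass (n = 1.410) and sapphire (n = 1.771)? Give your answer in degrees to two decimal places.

Here n₂/n₁ = 1.771/1.410 = 1.2560, and Brewster's law gives tan θ_B = n₂/n₁. Taking the arctangent, θ_B = 51.47°.

θ_B ≈ 51.47°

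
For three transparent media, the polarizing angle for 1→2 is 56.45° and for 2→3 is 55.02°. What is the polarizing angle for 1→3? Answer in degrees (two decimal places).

θ_B ≈ 65.11°

Each Brewster angle gives a ratio: n₂/n₁ = tan 56.45° = 1.5080, n₃/n₂ = tan 55.02° = 1.4292.
Multiplying, n₃/n₁ = 1.5080 × 1.4292 = 2.1552, and θ_B(1→3) = arctan 2.1552 = 65.11°.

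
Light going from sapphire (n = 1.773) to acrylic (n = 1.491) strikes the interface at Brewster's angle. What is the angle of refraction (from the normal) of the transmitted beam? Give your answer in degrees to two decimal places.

θ_t ≈ 49.94°

θ_B = arctan(n₂/n₁) = arctan(1.491/1.773) = 40.06°.
The refracted ray is perpendicular to the reflected ray, so θ_t = 90° − θ_B = 49.94°.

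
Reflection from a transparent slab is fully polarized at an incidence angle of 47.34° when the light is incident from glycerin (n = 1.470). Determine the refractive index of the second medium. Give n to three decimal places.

n ≈ 1.595

At the Brewster angle, tan θ_B = n₂/n₁ with n₁ on the incident side (glycerin) and n₂ on the transmitted side (a transparent slab).
n₂ = n₁ tan θ_B = 1.470 × tan 47.34° = 1.595.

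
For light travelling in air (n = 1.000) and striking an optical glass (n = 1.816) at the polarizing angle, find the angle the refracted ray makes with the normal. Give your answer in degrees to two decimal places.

θ_t ≈ 28.84°

θ_B = arctan(n₂/n₁) = arctan(1.816/1.000) = 61.16°.
The refracted ray is perpendicular to the reflected ray, so θ_t = 90° − θ_B = 28.84°.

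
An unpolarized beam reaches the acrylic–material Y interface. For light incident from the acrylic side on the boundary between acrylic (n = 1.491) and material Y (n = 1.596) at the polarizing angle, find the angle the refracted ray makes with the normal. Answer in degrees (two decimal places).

θ_t ≈ 43.05°

First find Brewster's angle: tan θ_B = 1.596/1.491 = 1.0704, giving θ_B = 46.95°.
Since θ_B + θ_t = 90° at Brewster incidence, θ_t = 90° − 46.95° = 43.05°.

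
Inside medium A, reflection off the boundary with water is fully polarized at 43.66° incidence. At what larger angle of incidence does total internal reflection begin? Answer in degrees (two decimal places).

θ_c ≈ 72.61°

n₂/n₁ = tan 43.66° = 0.9543; the critical angle satisfies sin θ_c = n₂/n₁.
θ_c = arcsin(0.9543) = 72.61°.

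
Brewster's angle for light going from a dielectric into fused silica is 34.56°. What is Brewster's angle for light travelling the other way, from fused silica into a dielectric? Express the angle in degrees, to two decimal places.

θ_B' ≈ 55.44°

tan θ_B' = n₁/n₂ = 1/tan θ_B, so θ_B' = 90° − θ_B.
θ_B' = 90° − 34.56° = 55.44°.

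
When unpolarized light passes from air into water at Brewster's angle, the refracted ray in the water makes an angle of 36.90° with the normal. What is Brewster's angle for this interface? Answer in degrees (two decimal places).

At Brewster's angle the reflected and refracted rays are perpendicular, so θ_B + θ_t = 90°.
So θ_B = 90° − θ_t = 90° − 36.90° = 53.10°.

θ_B ≈ 53.10°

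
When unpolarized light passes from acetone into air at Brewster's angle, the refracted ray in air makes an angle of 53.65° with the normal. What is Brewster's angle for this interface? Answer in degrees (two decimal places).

Since the reflected and refracted rays are at right angles at the polarizing angle, θ_B + θ_t = 90°.
So θ_B = 90° − θ_t = 90° − 53.65° = 36.35°.

θ_B ≈ 36.35°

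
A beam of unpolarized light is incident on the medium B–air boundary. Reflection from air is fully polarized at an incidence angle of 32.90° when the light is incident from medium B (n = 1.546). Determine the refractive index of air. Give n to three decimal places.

n ≈ 1.000

Brewster's law: tan θ_B = n₂/n₁ (light incident in medium B, refracted into air).
n₂ = n₁ tan θ_B = 1.546 × tan 32.90° = 1.000.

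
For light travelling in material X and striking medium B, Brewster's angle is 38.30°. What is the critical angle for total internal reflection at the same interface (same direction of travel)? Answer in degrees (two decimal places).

n₂/n₁ = tan 38.30° = 0.7898; the critical angle satisfies sin θ_c = n₂/n₁.
θ_c = arcsin(0.7898) = 52.16°.

θ_c ≈ 52.16°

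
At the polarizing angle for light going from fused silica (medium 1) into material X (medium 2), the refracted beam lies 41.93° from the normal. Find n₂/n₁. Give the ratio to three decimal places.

θ_B + θ_t = 90°, so θ_B = 90° − 41.93° = 48.07°.
Then n₂/n₁ = tan θ_B = tan 48.07° = 1.113.

n₂/n₁ ≈ 1.113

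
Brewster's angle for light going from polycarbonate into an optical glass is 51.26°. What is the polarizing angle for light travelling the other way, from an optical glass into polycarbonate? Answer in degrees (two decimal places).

Reversing the direction swaps n₁ and n₂, so tan θ_B' = 1/tan θ_B and θ_B' = 90° − θ_B.
Hence θ_B' = 90° − 51.26° = 38.74°.

θ_B' ≈ 38.74°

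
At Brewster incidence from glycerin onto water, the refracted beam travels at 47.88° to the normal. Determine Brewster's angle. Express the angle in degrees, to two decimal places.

At Brewster's angle the reflected and refracted rays are perpendicular, so θ_B + θ_t = 90°.
So θ_B = 90° − θ_t = 90° − 47.88° = 42.12°.

θ_B ≈ 42.12°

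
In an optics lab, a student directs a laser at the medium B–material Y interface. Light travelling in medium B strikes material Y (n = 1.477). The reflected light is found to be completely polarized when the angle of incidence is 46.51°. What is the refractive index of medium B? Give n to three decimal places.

n ≈ 1.401

Brewster's law: tan θ_B = n₂/n₁ (light incident in medium B, refracted into material Y).
n₁ = n₂ / tan θ_B = 1.477 / tan 46.51° = 1.401.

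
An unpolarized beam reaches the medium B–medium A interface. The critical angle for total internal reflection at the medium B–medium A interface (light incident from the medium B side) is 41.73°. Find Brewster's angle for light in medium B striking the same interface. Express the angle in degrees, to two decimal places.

At the critical angle sin θ_c = n₂/n₁, giving n₂/n₁ = sin 41.73° = 0.6656.
Then tan θ_B = n₂/n₁ = 0.6656, so θ_B = arctan 0.6656 = 33.65°.

θ_B ≈ 33.65°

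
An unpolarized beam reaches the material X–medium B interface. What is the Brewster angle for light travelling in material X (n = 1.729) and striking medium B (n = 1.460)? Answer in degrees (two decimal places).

At Brewster's angle the reflected and refracted rays are perpendicular, which with Snell's law gives tan θ_B = n₂/n₁.
Brewster's condition: tan θ_B = n₂/n₁ = 1.460/1.729 = 0.8444.
So θ_B = arctan 0.8444 = 40.18°.

θ_B ≈ 40.18°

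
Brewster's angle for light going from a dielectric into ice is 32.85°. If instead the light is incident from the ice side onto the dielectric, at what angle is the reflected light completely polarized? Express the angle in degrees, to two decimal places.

The two Brewster angles are complementary: θ_B' = 90° − θ_B = 90° − 32.85° = 57.15°.

θ_B' ≈ 57.15°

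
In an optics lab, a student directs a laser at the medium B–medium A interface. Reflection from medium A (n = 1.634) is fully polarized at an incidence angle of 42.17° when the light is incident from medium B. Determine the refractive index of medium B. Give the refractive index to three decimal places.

Full polarization of the reflected beam means tan θ_B = n₂/n₁, where n₁ is the incident medium (medium B).
n₁ = n₂ / tan θ_B = 1.634 / tan 42.17° = 1.804.

n ≈ 1.804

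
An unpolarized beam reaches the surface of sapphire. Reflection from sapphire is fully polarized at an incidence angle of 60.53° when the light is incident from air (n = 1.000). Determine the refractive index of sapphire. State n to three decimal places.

n ≈ 1.770

At Brewster's angle, tan θ_B = n₂/n₁ with n₁ on the incident side (air) and n₂ on the transmitted side (sapphire).
n₂ = n₁ tan θ_B = 1.000 × tan 60.53° = 1.770.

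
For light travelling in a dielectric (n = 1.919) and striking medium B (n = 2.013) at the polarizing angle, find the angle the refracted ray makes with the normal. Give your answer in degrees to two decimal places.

θ_t ≈ 43.63°

First find Brewster's angle: tan θ_B = 2.013/1.919 = 1.0490, giving θ_B = 46.37°.
The refracted ray is perpendicular to the reflected ray, so θ_t = 90° − θ_B = 43.63°.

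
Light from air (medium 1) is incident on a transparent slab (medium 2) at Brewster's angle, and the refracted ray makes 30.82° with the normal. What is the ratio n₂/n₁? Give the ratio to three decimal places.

n₂/n₁ ≈ 1.676

At Brewster incidence θ_B = 90° − θ_t = 90° − 30.82° = 59.18°.
tan θ_B = n₂/n₁, so n₂/n₁ = tan 59.18° = 1.676.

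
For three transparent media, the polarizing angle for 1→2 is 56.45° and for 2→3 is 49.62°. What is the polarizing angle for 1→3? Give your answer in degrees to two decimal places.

Each Brewster angle gives a ratio: n₂/n₁ = tan 56.45° = 1.5080, n₃/n₂ = tan 49.62° = 1.1758.
n₃/n₁ = 1.7731. Then tan θ_B(1→3) = n₃/n₁, so θ_B(1→3) = arctan(1.7731) = 60.58°.

θ_B ≈ 60.58°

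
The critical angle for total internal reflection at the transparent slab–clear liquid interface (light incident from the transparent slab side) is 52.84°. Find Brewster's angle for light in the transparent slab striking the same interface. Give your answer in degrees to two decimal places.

θ_B ≈ 38.55°

n₂/n₁ = sin θ_c = sin 52.84° = 0.7970.
tan θ_B equals the same ratio, so θ_B = arctan(0.7970) = 38.55°.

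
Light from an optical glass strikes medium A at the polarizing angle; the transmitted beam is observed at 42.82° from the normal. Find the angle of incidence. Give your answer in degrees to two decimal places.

θ_B ≈ 47.18°

Since the reflected and refracted rays are at right angles at the polarizing angle, θ_B + θ_t = 90°.
θ_B = 90° − 42.82° = 47.18°.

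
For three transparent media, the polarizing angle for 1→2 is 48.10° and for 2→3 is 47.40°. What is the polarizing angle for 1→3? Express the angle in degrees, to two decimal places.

θ_B ≈ 50.48°

tan θ_B(1→2) = n₂/n₁ = tan 48.10° = 1.1145.
tan θ_B(2→3) = n₃/n₂ = tan 47.40° = 1.0875.
n₃/n₁ = 1.2120. Then tan θ_B(1→3) = n₃/n₁, so θ_B(1→3) = arctan(1.2120) = 50.48°.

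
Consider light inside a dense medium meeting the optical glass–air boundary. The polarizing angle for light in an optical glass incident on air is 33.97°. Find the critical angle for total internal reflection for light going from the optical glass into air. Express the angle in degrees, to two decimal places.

θ_c ≈ 42.36°

n₂/n₁ = tan 33.97° = 0.6737; the critical angle satisfies sin θ_c = n₂/n₁.
θ_c = arcsin(0.6737) = 42.36°.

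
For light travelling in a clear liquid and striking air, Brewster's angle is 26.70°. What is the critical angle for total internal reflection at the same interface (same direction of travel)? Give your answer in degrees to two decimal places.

θ_c ≈ 30.20°

n₂/n₁ = tan 26.70° = 0.5029; the critical angle satisfies sin θ_c = n₂/n₁.
θ_c = arcsin(0.5029) = 30.20°.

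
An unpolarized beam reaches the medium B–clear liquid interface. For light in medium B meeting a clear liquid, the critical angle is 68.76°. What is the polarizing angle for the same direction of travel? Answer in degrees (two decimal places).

At the critical angle sin θ_c = n₂/n₁, giving n₂/n₁ = sin 68.76° = 0.9321.
Then tan θ_B = n₂/n₁ = 0.9321, so θ_B = arctan 0.9321 = 42.99°.

θ_B ≈ 42.99°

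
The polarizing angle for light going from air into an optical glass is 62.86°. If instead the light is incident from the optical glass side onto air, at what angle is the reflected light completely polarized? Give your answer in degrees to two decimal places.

θ_B' ≈ 27.14°

tan θ_B' = n₁/n₂ = 1/tan θ_B, so θ_B' = 90° − θ_B.
θ_B' = 90° − 62.86° = 27.14°.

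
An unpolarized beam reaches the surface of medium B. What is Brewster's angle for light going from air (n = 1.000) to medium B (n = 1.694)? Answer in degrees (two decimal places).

θ_B ≈ 59.45°

Brewster's condition: tan θ_B = n₂/n₁ = 1.694/1.000 = 1.6940.
θ_B = arctan(1.6940) = 59.45°.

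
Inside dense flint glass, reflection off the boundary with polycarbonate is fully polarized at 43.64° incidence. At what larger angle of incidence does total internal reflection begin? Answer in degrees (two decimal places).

tan θ_B = n₂/n₁ = tan 43.64° = 0.9536.
Total internal reflection: sin θ_c = n₂/n₁ = 0.9536.
θ_c = arcsin(0.9536) = 72.48°.

θ_c ≈ 72.48°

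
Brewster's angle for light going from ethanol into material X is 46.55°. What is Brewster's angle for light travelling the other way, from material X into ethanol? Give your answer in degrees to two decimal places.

θ_B' ≈ 43.45°

The two Brewster angles are complementary: θ_B' = 90° − θ_B = 90° − 46.55° = 43.45°.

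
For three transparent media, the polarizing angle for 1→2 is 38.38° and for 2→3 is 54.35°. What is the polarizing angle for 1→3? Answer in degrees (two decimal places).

Each Brewster angle gives a ratio: n₂/n₁ = tan 38.38° = 0.7920, n₃/n₂ = tan 54.35° = 1.3942.
n₃/n₁ = 1.1042. Then tan θ_B(1→3) = n₃/n₁, so θ_B(1→3) = arctan(1.1042) = 47.84°.

θ_B ≈ 47.84°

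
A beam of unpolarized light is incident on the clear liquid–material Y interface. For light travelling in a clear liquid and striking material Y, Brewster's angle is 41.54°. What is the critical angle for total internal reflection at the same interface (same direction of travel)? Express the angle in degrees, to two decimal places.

n₂/n₁ = tan 41.54° = 0.8860; the critical angle satisfies sin θ_c = n₂/n₁.
θ_c = arcsin(0.8860) = 62.37°.

θ_c ≈ 62.37°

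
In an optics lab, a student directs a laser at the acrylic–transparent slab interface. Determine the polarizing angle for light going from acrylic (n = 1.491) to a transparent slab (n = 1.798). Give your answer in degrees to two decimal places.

At Brewster's angle the reflected and refracted rays are perpendicular, which with Snell's law gives tan θ_B = n₂/n₁.
Here n₂/n₁ = 1.798/1.491 = 1.2059, and Brewster's law gives tan θ_B = n₂/n₁. Taking the arctangent, θ_B = 50.33°.

θ_B ≈ 50.33°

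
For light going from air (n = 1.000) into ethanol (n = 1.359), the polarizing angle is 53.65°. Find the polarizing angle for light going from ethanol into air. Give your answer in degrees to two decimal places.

θ_B' ≈ 36.35°

Reversing the direction swaps n₁ and n₂, so tan θ_B' = 1/tan θ_B and θ_B' = 90° − θ_B.
Hence θ_B' = 90° − 53.65° = 36.35°.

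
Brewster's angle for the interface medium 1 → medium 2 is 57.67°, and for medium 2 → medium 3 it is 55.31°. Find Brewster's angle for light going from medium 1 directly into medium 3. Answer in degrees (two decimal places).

Each Brewster angle gives a ratio: n₂/n₁ = tan 57.67° = 1.5800, n₃/n₂ = tan 55.31° = 1.4447.
So n₃/n₁ = (n₂/n₁)(n₃/n₂) = 1.5800 × 1.4447 = 2.2827.
θ_B(1→3) = arctan(2.2827) = 66.34°.

θ_B ≈ 66.34°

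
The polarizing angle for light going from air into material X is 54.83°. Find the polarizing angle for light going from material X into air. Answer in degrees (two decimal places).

θ_B' ≈ 35.17°

The two Brewster angles are complementary: θ_B' = 90° − θ_B = 90° − 54.83° = 35.17°.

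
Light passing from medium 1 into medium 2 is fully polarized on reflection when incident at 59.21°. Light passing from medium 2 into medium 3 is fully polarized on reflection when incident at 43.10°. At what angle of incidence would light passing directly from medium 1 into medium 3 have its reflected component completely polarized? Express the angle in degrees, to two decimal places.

n₂/n₁ = tan 59.21° = 1.6782 and n₃/n₂ = tan 43.10° = 0.9358.
n₃/n₁ = 1.5704. Then tan θ_B(1→3) = n₃/n₁, so θ_B(1→3) = arctan(1.5704) = 57.51°.

θ_B ≈ 57.51°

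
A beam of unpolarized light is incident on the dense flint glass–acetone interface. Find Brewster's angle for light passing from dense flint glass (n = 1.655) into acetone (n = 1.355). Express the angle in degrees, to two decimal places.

At Brewster's angle the reflected and refracted rays are perpendicular, which with Snell's law gives tan θ_B = n₂/n₁.
Brewster's condition: tan θ_B = n₂/n₁ = 1.355/1.655 = 0.8187.
θ_B = arctan(0.8187) = 39.31°.

θ_B ≈ 39.31°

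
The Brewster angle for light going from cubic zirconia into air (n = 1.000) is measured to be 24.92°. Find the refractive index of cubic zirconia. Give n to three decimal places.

Full polarization of the reflected beam means tan θ_B = n₂/n₁, where n₁ is the incident medium (cubic zirconia).
n₁ = n₂ / tan θ_B = 1.000 / tan 24.92° = 2.152.

n ≈ 2.152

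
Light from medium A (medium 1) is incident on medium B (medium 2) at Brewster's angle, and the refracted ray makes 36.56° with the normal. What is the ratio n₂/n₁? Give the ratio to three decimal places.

θ_B + θ_t = 90°, so θ_B = 90° − 36.56° = 53.44°.
Then n₂/n₁ = tan θ_B = tan 53.44° = 1.348.

n₂/n₁ ≈ 1.348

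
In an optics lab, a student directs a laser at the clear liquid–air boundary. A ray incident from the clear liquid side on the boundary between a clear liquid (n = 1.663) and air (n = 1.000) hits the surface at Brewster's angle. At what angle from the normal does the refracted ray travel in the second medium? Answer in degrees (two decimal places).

tan θ_B = n₂/n₁ = 1.000/1.663 = 0.6013, so θ_B = 31.02°.
Since θ_B + θ_t = 90° at Brewster incidence, θ_t = 90° − 31.02° = 58.98°.

θ_t ≈ 58.98°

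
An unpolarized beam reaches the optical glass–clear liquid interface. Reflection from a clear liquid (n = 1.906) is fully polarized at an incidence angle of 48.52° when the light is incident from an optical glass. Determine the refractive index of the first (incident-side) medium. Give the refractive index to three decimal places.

Brewster's law: tan θ_B = n₂/n₁ (light incident in an optical glass, refracted into a clear liquid).
n₁ = n₂ / tan θ_B = 1.906 / tan 48.52° = 1.685.

n ≈ 1.685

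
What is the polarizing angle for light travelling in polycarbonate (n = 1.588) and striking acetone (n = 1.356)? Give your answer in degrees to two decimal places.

θ_B ≈ 40.49°

Brewster's condition: tan θ_B = n₂/n₁ = 1.356/1.588 = 0.8539.
θ_B = arctan(0.8539) = 40.49°.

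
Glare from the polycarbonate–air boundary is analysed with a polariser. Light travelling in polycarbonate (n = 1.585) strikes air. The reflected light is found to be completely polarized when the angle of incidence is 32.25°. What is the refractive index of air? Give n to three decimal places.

At Brewster's angle, tan θ_B = n₂/n₁ with n₁ on the incident side (polycarbonate) and n₂ on the transmitted side (air).
n₂ = n₁ tan θ_B = 1.585 × tan 32.25° = 1.000.

n ≈ 1.000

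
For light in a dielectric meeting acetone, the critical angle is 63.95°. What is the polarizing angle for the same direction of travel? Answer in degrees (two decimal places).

sin θ_c = n₂/n₁, so n₂/n₁ = sin 63.95° = 0.8984.
Brewster: tan θ_B = n₂/n₁ = 0.8984.
θ_B = arctan(0.8984) = 41.94°.

θ_B ≈ 41.94°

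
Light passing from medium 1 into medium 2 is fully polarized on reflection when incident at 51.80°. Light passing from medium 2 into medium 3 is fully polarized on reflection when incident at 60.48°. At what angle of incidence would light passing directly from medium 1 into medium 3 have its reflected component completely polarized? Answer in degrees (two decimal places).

θ_B ≈ 65.98°

tan θ_B(1→2) = n₂/n₁ = tan 51.80° = 1.2708.
tan θ_B(2→3) = n₃/n₂ = tan 60.48° = 1.7661.
So n₃/n₁ = (n₂/n₁)(n₃/n₂) = 1.2708 × 1.7661 = 2.2443.
θ_B(1→3) = arctan(2.2443) = 65.98°.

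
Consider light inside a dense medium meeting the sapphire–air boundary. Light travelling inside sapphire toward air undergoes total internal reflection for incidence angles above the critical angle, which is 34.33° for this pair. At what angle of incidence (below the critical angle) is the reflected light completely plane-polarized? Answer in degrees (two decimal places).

θ_B ≈ 29.42°

sin θ_c = n₂/n₁, so n₂/n₁ = sin 34.33° = 0.5640.
Brewster: tan θ_B = n₂/n₁ = 0.5640.
θ_B = arctan(0.5640) = 29.42°.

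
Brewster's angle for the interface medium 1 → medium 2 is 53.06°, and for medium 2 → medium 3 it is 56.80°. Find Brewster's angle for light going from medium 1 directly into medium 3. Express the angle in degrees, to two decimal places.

θ_B ≈ 63.80°

n₂/n₁ = tan 53.06° = 1.3299 and n₃/n₂ = tan 56.80° = 1.5282.
Multiplying, n₃/n₁ = 1.3299 × 1.5282 = 2.0324, and θ_B(1→3) = arctan 2.0324 = 63.80°.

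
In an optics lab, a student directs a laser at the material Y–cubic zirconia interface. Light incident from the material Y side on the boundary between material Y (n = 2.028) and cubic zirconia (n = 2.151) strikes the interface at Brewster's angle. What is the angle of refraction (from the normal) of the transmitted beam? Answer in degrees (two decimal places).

θ_t ≈ 43.31°

θ_B = arctan(n₂/n₁) = arctan(2.151/2.028) = 46.69°.
The refracted ray is perpendicular to the reflected ray, so θ_t = 90° − θ_B = 43.31°.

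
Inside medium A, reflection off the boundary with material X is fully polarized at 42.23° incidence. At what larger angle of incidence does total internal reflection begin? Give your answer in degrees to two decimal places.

θ_c ≈ 65.19°

n₂/n₁ = tan 42.23° = 0.9077; the critical angle satisfies sin θ_c = n₂/n₁.
θ_c = arcsin(0.9077) = 65.19°.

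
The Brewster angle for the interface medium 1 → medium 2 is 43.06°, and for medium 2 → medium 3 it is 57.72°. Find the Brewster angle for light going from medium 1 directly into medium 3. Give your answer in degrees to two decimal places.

tan θ_B(1→2) = n₂/n₁ = tan 43.06° = 0.9345.
tan θ_B(2→3) = n₃/n₂ = tan 57.72° = 1.5831.
n₃/n₁ = 1.4793. Then tan θ_B(1→3) = n₃/n₁, so θ_B(1→3) = arctan(1.4793) = 55.94°.

θ_B ≈ 55.94°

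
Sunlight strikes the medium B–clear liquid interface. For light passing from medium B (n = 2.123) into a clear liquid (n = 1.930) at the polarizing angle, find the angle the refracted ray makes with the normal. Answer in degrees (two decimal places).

tan θ_B = n₂/n₁ = 1.930/2.123 = 0.9091, so θ_B = 42.27°.
At Brewster's angle the reflected and refracted rays are perpendicular, so θ_t = 90° − θ_B = 90° − 42.27° = 47.73°.

θ_t ≈ 47.73°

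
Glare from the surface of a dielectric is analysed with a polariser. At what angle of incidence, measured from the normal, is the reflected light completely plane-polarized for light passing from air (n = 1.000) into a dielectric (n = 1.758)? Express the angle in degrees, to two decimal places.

θ_B ≈ 60.37°

Brewster's condition: tan θ_B = n₂/n₁ = 1.758/1.000 = 1.7580. Taking the arctangent, θ_B = 60.37°.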